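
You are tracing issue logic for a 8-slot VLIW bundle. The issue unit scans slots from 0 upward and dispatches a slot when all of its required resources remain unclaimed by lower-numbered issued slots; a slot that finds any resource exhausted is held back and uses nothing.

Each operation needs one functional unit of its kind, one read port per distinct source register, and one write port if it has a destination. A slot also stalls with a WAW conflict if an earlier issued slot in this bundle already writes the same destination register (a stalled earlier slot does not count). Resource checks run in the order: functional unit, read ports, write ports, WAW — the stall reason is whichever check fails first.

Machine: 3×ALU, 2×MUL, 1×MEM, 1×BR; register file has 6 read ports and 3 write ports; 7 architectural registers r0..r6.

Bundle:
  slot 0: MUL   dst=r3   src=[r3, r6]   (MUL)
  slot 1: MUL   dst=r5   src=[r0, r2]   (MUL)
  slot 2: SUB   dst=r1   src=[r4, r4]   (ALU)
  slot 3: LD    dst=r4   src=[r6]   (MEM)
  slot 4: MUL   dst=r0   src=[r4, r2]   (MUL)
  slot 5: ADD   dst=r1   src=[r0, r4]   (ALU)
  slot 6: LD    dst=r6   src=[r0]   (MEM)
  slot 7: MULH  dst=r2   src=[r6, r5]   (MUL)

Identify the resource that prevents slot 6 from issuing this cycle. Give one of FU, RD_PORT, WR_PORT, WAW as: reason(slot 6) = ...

reason(slot 6) = WR_PORT

  0. MUL→r3 ⇒ go  {3A/1Mu/1Ld/1B | 4r 2w}
  1. MUL→r5 ⇒ go  {3A/0Mu/1Ld/1B | 2r 1w}
  2. ALU→r1 ⇒ go  {2A/0Mu/1Ld/1B | 1r 0w}
  3. MEM→r4 ⇒ no(WR_PORT)  {2A/0Mu/1Ld/1B | 1r 0w}
  4. MUL→r0 ⇒ no(FU)  {2A/0Mu/1Ld/1B | 1r 0w}
  5. ALU→r1 ⇒ no(RD_PORT)  {2A/0Mu/1Ld/1B | 1r 0w}
  6. MEM→r6 ⇒ no(WR_PORT)  {2A/0Mu/1Ld/1B | 1r 0w}
  7. MUL→r2 ⇒ no(FU)  {2A/0Mu/1Ld/1B | 1r 0w}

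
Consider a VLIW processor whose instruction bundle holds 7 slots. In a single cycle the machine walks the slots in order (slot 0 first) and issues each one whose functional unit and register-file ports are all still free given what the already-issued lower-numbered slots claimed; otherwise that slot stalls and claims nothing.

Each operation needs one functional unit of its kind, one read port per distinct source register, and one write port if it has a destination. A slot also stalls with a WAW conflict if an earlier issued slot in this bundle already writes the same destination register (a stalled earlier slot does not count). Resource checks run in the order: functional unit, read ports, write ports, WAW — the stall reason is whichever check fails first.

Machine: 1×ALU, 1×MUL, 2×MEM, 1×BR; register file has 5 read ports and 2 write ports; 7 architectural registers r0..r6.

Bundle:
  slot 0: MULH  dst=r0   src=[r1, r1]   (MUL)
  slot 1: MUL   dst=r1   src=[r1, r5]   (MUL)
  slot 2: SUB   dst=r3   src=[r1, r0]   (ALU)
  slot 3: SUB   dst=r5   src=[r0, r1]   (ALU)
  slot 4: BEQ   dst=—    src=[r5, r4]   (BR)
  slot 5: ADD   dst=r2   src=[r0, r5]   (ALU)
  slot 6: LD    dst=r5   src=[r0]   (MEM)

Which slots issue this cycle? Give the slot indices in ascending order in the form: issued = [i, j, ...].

issued = [0, 2, 4]

slot 0 (MUL): ISSUE — free A1,Mu0,Ld2,B1 rp4 wp1
slot 1 (MUL): stall FU — free A1,Mu0,Ld2,B1 rp4 wp1
slot 2 (ALU): ISSUE — free A0,Mu0,Ld2,B1 rp2 wp0
slot 3 (ALU): stall FU — free A0,Mu0,Ld2,B1 rp2 wp0
slot 4 (BR): ISSUE — free A0,Mu0,Ld2,B0 rp0 wp0
slot 5 (ALU): stall FU — free A0,Mu0,Ld2,B0 rp0 wp0
slot 6 (MEM): stall RD_PORT — free A0,Mu0,Ld2,B0 rp0 wp0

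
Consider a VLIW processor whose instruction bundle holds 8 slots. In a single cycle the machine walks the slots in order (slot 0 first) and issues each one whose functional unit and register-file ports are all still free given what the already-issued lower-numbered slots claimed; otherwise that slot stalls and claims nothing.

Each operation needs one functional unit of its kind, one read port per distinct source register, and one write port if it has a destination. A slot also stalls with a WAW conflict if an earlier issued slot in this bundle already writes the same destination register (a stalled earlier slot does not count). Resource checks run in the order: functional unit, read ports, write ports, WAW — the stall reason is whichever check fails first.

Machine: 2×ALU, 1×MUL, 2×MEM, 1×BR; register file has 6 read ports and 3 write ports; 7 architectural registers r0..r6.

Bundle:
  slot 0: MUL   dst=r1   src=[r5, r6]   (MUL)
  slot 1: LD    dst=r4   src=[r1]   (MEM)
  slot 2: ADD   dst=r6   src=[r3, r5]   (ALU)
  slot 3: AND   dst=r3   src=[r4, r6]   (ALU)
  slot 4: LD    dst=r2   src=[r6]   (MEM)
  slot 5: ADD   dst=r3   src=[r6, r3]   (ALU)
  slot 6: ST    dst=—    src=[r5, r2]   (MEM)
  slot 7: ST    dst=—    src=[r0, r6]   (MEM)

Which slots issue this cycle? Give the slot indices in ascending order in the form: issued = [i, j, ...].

#0 MUL src=r5,r6 dispatched  <A:2 Mu:0 Ld:2 B:1 rd:4 wr:2>
#1 MEM src=r1 dispatched  <A:2 Mu:0 Ld:1 B:1 rd:3 wr:1>
#2 ALU src=r3,r5 dispatched  <A:1 Mu:0 Ld:1 B:1 rd:1 wr:0>
#3 ALU src=r4,r6 held:RD_PORT  <A:1 Mu:0 Ld:1 B:1 rd:1 wr:0>
#4 MEM src=r6 held:WR_PORT  <A:1 Mu:0 Ld:1 B:1 rd:1 wr:0>
#5 ALU src=r6,r3 held:RD_PORT  <A:1 Mu:0 Ld:1 B:1 rd:1 wr:0>
#6 MEM src=r5,r2 held:RD_PORT  <A:1 Mu:0 Ld:1 B:1 rd:1 wr:0>
#7 MEM src=r0,r6 held:RD_PORT  <A:1 Mu:0 Ld:1 B:1 rd:1 wr:0>

issued = [0, 1, 2]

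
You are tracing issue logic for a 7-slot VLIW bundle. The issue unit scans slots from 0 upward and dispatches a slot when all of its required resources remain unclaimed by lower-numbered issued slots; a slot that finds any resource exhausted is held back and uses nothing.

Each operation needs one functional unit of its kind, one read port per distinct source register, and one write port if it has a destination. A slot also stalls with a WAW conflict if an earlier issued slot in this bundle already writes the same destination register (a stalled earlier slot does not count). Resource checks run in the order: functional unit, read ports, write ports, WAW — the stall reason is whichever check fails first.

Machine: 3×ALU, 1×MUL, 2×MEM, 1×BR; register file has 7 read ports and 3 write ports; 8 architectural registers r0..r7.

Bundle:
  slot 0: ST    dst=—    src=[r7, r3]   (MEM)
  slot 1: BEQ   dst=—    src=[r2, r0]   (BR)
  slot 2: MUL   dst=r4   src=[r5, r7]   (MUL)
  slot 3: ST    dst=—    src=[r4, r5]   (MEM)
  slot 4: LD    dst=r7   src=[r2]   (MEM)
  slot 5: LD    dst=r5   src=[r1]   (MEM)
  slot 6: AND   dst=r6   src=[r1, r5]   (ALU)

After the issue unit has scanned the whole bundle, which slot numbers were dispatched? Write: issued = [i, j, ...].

issued = [0, 1, 2, 4]

slot 0 (MEM): ISSUE — free A3,Mu1,Ld1,B1 rp5 wp3
slot 1 (BR): ISSUE — free A3,Mu1,Ld1,B0 rp3 wp3
slot 2 (MUL): ISSUE — free A3,Mu0,Ld1,B0 rp1 wp2
slot 3 (MEM): stall RD_PORT — free A3,Mu0,Ld1,B0 rp1 wp2
slot 4 (MEM): ISSUE — free A3,Mu0,Ld0,B0 rp0 wp1
slot 5 (MEM): stall FU — free A3,Mu0,Ld0,B0 rp0 wp1
slot 6 (ALU): stall RD_PORT — free A3,Mu0,Ld0,B0 rp0 wp1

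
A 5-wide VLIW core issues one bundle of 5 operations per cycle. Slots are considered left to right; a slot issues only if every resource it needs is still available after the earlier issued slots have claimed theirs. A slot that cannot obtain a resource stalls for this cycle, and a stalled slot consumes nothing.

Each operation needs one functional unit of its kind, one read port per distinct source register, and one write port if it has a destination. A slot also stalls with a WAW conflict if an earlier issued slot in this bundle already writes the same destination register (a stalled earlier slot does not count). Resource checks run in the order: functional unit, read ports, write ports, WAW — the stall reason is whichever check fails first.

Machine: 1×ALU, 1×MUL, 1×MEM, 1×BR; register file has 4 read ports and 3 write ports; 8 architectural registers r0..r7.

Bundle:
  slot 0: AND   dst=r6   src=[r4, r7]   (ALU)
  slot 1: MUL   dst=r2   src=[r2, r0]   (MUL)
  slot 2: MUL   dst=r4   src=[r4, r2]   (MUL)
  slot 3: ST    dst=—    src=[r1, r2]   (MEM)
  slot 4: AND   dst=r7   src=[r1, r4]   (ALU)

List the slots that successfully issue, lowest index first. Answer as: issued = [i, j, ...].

(0) want 1×ALU +2rd +1wr — yes → AL0|MU1|ME1|BR1|rd2|wr2
(1) want 1×MUL +2rd +1wr — yes → AL0|MU0|ME1|BR1|rd0|wr1
(2) want 1×MUL +2rd +1wr — FU → AL0|MU0|ME1|BR1|rd0|wr1
(3) want 1×MEM +2rd +0wr — RD_PORT → AL0|MU0|ME1|BR1|rd0|wr1
(4) want 1×ALU +2rd +1wr — FU → AL0|MU0|ME1|BR1|rd0|wr1

issued = [0, 1]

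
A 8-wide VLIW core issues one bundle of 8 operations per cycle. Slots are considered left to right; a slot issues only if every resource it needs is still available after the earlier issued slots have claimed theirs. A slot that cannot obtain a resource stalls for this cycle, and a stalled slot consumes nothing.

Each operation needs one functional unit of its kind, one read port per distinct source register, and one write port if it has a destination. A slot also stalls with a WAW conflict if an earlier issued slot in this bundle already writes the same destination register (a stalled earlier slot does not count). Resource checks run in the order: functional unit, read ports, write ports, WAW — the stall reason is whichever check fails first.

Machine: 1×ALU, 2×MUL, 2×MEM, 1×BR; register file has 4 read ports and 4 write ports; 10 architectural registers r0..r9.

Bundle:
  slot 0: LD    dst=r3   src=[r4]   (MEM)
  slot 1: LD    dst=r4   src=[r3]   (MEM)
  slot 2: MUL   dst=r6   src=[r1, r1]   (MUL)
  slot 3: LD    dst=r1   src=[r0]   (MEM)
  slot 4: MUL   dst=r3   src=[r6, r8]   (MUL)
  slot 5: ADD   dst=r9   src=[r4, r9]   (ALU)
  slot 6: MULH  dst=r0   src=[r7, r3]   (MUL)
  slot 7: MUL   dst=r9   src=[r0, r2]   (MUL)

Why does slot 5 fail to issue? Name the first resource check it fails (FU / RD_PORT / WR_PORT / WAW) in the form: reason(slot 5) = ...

reason(slot 5) = RD_PORT

  0. MEM→r3 ⇒ go  {1A/2Mu/1Ld/1B | 3r 3w}
  1. MEM→r4 ⇒ go  {1A/2Mu/0Ld/1B | 2r 2w}
  2. MUL→r6 ⇒ go  {1A/1Mu/0Ld/1B | 1r 1w}
  3. MEM→r1 ⇒ no(FU)  {1A/1Mu/0Ld/1B | 1r 1w}
  4. MUL→r3 ⇒ no(RD_PORT)  {1A/1Mu/0Ld/1B | 1r 1w}
  5. ALU→r9 ⇒ no(RD_PORT)  {1A/1Mu/0Ld/1B | 1r 1w}
  6. MUL→r0 ⇒ no(RD_PORT)  {1A/1Mu/0Ld/1B | 1r 1w}
  7. MUL→r9 ⇒ no(RD_PORT)  {1A/1Mu/0Ld/1B | 1r 1w}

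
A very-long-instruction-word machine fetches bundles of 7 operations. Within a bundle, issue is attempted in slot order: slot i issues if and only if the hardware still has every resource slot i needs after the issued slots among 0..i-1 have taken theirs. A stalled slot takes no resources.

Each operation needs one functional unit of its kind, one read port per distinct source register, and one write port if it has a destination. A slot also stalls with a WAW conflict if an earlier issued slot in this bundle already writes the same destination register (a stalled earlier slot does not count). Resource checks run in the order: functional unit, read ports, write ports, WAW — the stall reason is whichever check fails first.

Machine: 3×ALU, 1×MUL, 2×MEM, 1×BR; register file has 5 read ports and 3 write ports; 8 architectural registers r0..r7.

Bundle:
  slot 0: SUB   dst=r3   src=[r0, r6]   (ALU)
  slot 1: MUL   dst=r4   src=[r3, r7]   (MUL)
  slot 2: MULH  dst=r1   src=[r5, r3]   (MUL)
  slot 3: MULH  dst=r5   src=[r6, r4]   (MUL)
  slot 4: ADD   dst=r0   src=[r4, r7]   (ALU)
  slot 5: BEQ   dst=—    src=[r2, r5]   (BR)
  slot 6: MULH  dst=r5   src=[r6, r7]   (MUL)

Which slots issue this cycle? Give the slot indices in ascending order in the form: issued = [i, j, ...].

#0 ALU src=r0,r6 dispatched  <A:2 Mu:1 Ld:2 B:1 rd:3 wr:2>
#1 MUL src=r3,r7 dispatched  <A:2 Mu:0 Ld:2 B:1 rd:1 wr:1>
#2 MUL src=r5,r3 held:FU  <A:2 Mu:0 Ld:2 B:1 rd:1 wr:1>
#3 MUL src=r6,r4 held:FU  <A:2 Mu:0 Ld:2 B:1 rd:1 wr:1>
#4 ALU src=r4,r7 held:RD_PORT  <A:2 Mu:0 Ld:2 B:1 rd:1 wr:1>
#5 BR src=r2,r5 held:RD_PORT  <A:2 Mu:0 Ld:2 B:1 rd:1 wr:1>
#6 MUL src=r6,r7 held:FU  <A:2 Mu:0 Ld:2 B:1 rd:1 wr:1>

issued = [0, 1]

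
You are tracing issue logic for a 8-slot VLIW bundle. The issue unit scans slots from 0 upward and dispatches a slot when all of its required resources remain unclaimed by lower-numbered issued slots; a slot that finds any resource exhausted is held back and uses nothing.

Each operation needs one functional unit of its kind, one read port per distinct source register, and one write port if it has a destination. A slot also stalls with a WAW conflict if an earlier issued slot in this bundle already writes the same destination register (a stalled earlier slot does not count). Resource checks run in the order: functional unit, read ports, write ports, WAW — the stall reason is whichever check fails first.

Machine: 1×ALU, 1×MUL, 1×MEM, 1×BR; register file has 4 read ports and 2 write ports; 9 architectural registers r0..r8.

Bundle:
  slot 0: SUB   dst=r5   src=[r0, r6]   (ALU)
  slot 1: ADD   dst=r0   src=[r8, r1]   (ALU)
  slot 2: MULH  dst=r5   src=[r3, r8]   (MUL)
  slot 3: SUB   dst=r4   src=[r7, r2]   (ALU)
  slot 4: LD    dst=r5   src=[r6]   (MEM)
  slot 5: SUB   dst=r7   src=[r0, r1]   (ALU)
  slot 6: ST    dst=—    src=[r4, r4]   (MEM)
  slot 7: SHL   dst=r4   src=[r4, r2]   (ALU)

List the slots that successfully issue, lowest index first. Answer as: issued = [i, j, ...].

issued = [0, 6]

#0 ALU src=r0,r6 dispatched  <A:0 Mu:1 Ld:1 B:1 rd:2 wr:1>
#1 ALU src=r8,r1 held:FU  <A:0 Mu:1 Ld:1 B:1 rd:2 wr:1>
#2 MUL src=r3,r8 held:WAW  <A:0 Mu:1 Ld:1 B:1 rd:2 wr:1>
#3 ALU src=r7,r2 held:FU  <A:0 Mu:1 Ld:1 B:1 rd:2 wr:1>
#4 MEM src=r6 held:WAW  <A:0 Mu:1 Ld:1 B:1 rd:2 wr:1>
#5 ALU src=r0,r1 held:FU  <A:0 Mu:1 Ld:1 B:1 rd:2 wr:1>
#6 MEM src=r4,r4 dispatched  <A:0 Mu:1 Ld:0 B:1 rd:1 wr:1>
#7 ALU src=r4,r2 held:FU  <A:0 Mu:1 Ld:0 B:1 rd:1 wr:1>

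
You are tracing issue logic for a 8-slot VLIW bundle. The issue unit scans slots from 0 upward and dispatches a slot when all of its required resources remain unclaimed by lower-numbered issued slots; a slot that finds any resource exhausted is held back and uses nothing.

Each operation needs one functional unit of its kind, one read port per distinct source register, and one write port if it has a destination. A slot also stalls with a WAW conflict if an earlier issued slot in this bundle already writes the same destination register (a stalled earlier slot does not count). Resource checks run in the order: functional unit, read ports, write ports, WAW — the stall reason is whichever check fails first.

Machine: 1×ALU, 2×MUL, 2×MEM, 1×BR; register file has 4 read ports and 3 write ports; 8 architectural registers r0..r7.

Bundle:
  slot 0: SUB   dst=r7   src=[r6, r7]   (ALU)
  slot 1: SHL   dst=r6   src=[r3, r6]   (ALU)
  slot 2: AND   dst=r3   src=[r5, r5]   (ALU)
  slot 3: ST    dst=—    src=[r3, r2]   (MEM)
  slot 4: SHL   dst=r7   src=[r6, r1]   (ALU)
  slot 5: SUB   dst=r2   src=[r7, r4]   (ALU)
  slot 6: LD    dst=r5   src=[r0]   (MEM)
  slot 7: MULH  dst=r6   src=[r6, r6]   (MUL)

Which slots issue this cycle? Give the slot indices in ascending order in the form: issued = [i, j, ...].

issued = [0, 3]

  0. ALU→r7 ⇒ go  {0A/2Mu/2Ld/1B | 2r 2w}
  1. ALU→r6 ⇒ no(FU)  {0A/2Mu/2Ld/1B | 2r 2w}
  2. ALU→r3 ⇒ no(FU)  {0A/2Mu/2Ld/1B | 2r 2w}
  3. MEM ⇒ go  {0A/2Mu/1Ld/1B | 0r 2w}
  4. ALU→r7 ⇒ no(FU)  {0A/2Mu/1Ld/1B | 0r 2w}
  5. ALU→r2 ⇒ no(FU)  {0A/2Mu/1Ld/1B | 0r 2w}
  6. MEM→r5 ⇒ no(RD_PORT)  {0A/2Mu/1Ld/1B | 0r 2w}
  7. MUL→r6 ⇒ no(RD_PORT)  {0A/2Mu/1Ld/1B | 0r 2w}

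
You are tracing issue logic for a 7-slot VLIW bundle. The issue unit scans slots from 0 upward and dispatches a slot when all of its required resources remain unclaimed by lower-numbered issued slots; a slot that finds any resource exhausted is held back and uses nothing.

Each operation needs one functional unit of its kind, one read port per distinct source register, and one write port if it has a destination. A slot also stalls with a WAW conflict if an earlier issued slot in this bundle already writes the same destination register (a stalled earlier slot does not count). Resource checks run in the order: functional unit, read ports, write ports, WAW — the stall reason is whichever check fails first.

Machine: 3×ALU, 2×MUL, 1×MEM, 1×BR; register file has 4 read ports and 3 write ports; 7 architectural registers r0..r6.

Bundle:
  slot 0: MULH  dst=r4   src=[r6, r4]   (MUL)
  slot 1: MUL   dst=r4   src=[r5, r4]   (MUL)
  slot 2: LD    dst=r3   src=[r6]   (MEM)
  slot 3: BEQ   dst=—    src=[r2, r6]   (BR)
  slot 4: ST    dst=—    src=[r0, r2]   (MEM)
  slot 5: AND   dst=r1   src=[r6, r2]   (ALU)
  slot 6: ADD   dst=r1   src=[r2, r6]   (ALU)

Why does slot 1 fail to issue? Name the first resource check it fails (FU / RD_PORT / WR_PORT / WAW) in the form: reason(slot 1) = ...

reason(slot 1) = WAW

(0) want 1×MUL +2rd +1wr — yes → AL3|MU1|ME1|BR1|rd2|wr2
(1) want 1×MUL +2rd +1wr — WAW → AL3|MU1|ME1|BR1|rd2|wr2
(2) want 1×MEM +1rd +1wr — yes → AL3|MU1|ME0|BR1|rd1|wr1
(3) want 1×BR +2rd +0wr — RD_PORT → AL3|MU1|ME0|BR1|rd1|wr1
(4) want 1×MEM +2rd +0wr — FU → AL3|MU1|ME0|BR1|rd1|wr1
(5) want 1×ALU +2rd +1wr — RD_PORT → AL3|MU1|ME0|BR1|rd1|wr1
(6) want 1×ALU +2rd +1wr — RD_PORT → AL3|MU1|ME0|BR1|rd1|wr1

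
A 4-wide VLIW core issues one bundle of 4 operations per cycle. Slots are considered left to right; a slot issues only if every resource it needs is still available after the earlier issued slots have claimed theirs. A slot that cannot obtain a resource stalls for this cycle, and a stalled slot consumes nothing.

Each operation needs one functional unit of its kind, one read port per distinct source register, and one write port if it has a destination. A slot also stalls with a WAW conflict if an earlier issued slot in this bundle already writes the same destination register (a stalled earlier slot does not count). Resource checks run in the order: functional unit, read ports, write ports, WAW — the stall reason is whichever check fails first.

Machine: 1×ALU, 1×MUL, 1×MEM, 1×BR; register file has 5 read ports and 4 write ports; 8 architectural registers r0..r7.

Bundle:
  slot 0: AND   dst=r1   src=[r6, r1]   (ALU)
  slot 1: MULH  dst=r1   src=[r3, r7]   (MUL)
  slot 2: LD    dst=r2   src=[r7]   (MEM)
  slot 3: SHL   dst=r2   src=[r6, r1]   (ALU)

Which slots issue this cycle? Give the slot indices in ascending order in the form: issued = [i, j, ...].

issued = [0, 2]

(0) want 1×ALU +2rd +1wr — yes → AL0|MU1|ME1|BR1|rd3|wr3
(1) want 1×MUL +2rd +1wr — WAW → AL0|MU1|ME1|BR1|rd3|wr3
(2) want 1×MEM +1rd +1wr — yes → AL0|MU1|ME0|BR1|rd2|wr2
(3) want 1×ALU +2rd +1wr — FU → AL0|MU1|ME0|BR1|rd2|wr2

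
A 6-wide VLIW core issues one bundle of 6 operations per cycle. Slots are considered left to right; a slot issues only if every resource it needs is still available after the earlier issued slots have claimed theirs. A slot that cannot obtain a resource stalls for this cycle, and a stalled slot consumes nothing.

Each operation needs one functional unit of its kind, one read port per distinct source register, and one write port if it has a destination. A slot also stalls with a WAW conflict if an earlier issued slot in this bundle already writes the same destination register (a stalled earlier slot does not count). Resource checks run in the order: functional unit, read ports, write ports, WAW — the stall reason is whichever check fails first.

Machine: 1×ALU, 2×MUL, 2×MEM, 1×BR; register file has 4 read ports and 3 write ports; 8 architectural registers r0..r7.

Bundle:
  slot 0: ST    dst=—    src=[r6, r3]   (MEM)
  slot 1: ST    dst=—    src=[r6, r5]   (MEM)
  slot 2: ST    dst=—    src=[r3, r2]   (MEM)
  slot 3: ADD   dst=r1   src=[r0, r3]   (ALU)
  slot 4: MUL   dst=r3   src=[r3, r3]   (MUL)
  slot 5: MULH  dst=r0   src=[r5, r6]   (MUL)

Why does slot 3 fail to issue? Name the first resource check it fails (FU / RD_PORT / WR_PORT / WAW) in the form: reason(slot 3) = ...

reason(slot 3) = RD_PORT

#0 MEM src=r6,r3 dispatched  <A:1 Mu:2 Ld:1 B:1 rd:2 wr:3>
#1 MEM src=r6,r5 dispatched  <A:1 Mu:2 Ld:0 B:1 rd:0 wr:3>
#2 MEM src=r3,r2 held:FU  <A:1 Mu:2 Ld:0 B:1 rd:0 wr:3>
#3 ALU src=r0,r3 held:RD_PORT  <A:1 Mu:2 Ld:0 B:1 rd:0 wr:3>
#4 MUL src=r3,r3 held:RD_PORT  <A:1 Mu:2 Ld:0 B:1 rd:0 wr:3>
#5 MUL src=r5,r6 held:RD_PORT  <A:1 Mu:2 Ld:0 B:1 rd:0 wr:3>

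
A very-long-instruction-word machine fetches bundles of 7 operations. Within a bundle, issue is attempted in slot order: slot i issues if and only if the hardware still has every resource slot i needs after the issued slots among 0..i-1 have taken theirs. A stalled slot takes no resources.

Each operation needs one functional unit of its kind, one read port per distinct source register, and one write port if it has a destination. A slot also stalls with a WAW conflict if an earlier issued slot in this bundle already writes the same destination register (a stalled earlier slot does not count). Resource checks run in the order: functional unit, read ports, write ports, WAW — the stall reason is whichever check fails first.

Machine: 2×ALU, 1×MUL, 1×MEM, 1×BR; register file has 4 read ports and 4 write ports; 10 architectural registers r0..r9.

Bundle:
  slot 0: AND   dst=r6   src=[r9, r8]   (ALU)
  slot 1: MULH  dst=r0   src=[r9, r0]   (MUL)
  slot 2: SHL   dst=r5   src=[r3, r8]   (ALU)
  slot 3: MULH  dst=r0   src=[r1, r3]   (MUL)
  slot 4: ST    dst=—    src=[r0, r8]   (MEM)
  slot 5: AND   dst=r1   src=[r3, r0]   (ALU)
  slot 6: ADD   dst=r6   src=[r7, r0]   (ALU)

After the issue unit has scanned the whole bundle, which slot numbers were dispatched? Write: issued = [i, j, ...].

slot 0 (ALU): ISSUE — free A1,Mu1,Ld1,B1 rp2 wp3
slot 1 (MUL): ISSUE — free A1,Mu0,Ld1,B1 rp0 wp2
slot 2 (ALU): stall RD_PORT — free A1,Mu0,Ld1,B1 rp0 wp2
slot 3 (MUL): stall FU — free A1,Mu0,Ld1,B1 rp0 wp2
slot 4 (MEM): stall RD_PORT — free A1,Mu0,Ld1,B1 rp0 wp2
slot 5 (ALU): stall RD_PORT — free A1,Mu0,Ld1,B1 rp0 wp2
slot 6 (ALU): stall RD_PORT — free A1,Mu0,Ld1,B1 rp0 wp2

issued = [0, 1]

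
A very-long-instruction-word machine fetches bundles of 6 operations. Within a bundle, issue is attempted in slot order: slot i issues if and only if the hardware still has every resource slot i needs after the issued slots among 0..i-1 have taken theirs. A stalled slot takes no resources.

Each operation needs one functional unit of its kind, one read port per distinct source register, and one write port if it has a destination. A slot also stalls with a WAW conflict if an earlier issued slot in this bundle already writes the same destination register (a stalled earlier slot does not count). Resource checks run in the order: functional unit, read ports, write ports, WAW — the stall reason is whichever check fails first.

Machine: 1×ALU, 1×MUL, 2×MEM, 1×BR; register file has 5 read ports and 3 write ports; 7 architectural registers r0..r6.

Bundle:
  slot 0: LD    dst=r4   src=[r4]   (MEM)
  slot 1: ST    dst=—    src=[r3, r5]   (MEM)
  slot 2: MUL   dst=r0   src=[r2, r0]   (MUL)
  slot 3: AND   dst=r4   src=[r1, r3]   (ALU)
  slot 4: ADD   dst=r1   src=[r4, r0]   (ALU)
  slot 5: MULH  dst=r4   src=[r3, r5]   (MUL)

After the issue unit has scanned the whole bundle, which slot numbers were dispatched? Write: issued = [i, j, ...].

[0] MEM needs rd=1 wr=1: ok; after: ALU=1 MUL=1 MEM=1 BR=1, R=4, W=2
[1] MEM needs rd=2 wr=0: ok; after: ALU=1 MUL=1 MEM=0 BR=1, R=2, W=2
[2] MUL needs rd=2 wr=1: ok; after: ALU=1 MUL=0 MEM=0 BR=1, R=0, W=1
[3] ALU needs rd=2 wr=1: RD_PORT; after: ALU=1 MUL=0 MEM=0 BR=1, R=0, W=1
[4] ALU needs rd=2 wr=1: RD_PORT; after: ALU=1 MUL=0 MEM=0 BR=1, R=0, W=1
[5] MUL needs rd=2 wr=1: FU; after: ALU=1 MUL=0 MEM=0 BR=1, R=0, W=1

issued = [0, 1, 2]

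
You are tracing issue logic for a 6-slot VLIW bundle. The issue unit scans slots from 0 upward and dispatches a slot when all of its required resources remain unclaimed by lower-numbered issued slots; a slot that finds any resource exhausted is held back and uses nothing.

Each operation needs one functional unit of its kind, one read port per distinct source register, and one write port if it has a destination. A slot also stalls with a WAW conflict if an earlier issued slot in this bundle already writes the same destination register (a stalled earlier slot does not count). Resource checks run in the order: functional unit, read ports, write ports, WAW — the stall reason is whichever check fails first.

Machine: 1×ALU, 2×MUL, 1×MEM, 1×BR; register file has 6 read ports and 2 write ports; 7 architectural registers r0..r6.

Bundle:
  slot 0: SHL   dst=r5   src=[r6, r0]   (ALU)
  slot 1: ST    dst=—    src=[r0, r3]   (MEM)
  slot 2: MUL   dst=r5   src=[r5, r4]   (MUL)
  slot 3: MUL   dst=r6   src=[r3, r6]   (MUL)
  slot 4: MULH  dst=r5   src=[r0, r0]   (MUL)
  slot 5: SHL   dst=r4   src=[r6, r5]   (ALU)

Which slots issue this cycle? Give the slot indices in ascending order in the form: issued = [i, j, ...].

issued = [0, 1, 3]

slot 0 (ALU): ISSUE — free A0,Mu2,Ld1,B1 rp4 wp1
slot 1 (MEM): ISSUE — free A0,Mu2,Ld0,B1 rp2 wp1
slot 2 (MUL): stall WAW — free A0,Mu2,Ld0,B1 rp2 wp1
slot 3 (MUL): ISSUE — free A0,Mu1,Ld0,B1 rp0 wp0
slot 4 (MUL): stall RD_PORT — free A0,Mu1,Ld0,B1 rp0 wp0
slot 5 (ALU): stall FU — free A0,Mu1,Ld0,B1 rp0 wp0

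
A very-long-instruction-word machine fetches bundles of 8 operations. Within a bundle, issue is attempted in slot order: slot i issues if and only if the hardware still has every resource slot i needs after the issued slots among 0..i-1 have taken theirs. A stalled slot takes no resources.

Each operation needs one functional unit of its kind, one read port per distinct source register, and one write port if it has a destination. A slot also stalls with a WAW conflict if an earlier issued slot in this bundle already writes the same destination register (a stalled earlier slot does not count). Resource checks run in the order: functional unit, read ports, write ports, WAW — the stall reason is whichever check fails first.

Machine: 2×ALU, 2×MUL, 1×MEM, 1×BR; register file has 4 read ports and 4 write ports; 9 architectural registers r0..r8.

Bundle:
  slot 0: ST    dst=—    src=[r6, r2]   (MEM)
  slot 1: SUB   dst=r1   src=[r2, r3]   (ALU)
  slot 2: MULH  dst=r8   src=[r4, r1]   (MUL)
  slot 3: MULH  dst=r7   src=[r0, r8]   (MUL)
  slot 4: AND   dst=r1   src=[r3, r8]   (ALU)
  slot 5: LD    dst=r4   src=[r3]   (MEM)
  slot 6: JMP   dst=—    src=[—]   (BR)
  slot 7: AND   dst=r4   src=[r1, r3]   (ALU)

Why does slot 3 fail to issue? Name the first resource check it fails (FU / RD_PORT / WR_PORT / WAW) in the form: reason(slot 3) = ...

[0] MEM needs rd=2 wr=0: ok; after: ALU=2 MUL=2 MEM=0 BR=1, R=2, W=4
[1] ALU needs rd=2 wr=1: ok; after: ALU=1 MUL=2 MEM=0 BR=1, R=0, W=3
[2] MUL needs rd=2 wr=1: RD_PORT; after: ALU=1 MUL=2 MEM=0 BR=1, R=0, W=3
[3] MUL needs rd=2 wr=1: RD_PORT; after: ALU=1 MUL=2 MEM=0 BR=1, R=0, W=3
[4] ALU needs rd=2 wr=1: RD_PORT; after: ALU=1 MUL=2 MEM=0 BR=1, R=0, W=3
[5] MEM needs rd=1 wr=1: FU; after: ALU=1 MUL=2 MEM=0 BR=1, R=0, W=3
[6] BR needs rd=0 wr=0: ok; after: ALU=1 MUL=2 MEM=0 BR=0, R=0, W=3
[7] ALU needs rd=2 wr=1: RD_PORT; after: ALU=1 MUL=2 MEM=0 BR=0, R=0, W=3

reason(slot 3) = RD_PORT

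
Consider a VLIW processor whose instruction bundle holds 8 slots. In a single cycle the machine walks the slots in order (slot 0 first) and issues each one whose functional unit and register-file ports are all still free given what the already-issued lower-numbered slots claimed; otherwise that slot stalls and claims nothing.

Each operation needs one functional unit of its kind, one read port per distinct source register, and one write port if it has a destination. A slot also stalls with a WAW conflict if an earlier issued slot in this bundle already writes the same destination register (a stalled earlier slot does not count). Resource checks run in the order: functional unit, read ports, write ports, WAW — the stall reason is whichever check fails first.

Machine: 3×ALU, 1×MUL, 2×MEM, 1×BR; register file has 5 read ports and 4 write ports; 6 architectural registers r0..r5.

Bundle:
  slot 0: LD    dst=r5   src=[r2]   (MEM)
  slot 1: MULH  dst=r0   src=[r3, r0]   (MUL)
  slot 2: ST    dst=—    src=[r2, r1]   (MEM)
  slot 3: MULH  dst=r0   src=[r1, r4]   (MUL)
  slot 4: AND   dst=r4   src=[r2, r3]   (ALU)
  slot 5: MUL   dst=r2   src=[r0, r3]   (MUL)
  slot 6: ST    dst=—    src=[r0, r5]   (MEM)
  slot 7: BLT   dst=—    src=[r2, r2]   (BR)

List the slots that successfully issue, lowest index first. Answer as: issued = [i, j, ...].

#0 MEM src=r2 dispatched  <A:3 Mu:1 Ld:1 B:1 rd:4 wr:3>
#1 MUL src=r3,r0 dispatched  <A:3 Mu:0 Ld:1 B:1 rd:2 wr:2>
#2 MEM src=r2,r1 dispatched  <A:3 Mu:0 Ld:0 B:1 rd:0 wr:2>
#3 MUL src=r1,r4 held:FU  <A:3 Mu:0 Ld:0 B:1 rd:0 wr:2>
#4 ALU src=r2,r3 held:RD_PORT  <A:3 Mu:0 Ld:0 B:1 rd:0 wr:2>
#5 MUL src=r0,r3 held:FU  <A:3 Mu:0 Ld:0 B:1 rd:0 wr:2>
#6 MEM src=r0,r5 held:FU  <A:3 Mu:0 Ld:0 B:1 rd:0 wr:2>
#7 BR src=r2,r2 held:RD_PORT  <A:3 Mu:0 Ld:0 B:1 rd:0 wr:2>

issued = [0, 1, 2]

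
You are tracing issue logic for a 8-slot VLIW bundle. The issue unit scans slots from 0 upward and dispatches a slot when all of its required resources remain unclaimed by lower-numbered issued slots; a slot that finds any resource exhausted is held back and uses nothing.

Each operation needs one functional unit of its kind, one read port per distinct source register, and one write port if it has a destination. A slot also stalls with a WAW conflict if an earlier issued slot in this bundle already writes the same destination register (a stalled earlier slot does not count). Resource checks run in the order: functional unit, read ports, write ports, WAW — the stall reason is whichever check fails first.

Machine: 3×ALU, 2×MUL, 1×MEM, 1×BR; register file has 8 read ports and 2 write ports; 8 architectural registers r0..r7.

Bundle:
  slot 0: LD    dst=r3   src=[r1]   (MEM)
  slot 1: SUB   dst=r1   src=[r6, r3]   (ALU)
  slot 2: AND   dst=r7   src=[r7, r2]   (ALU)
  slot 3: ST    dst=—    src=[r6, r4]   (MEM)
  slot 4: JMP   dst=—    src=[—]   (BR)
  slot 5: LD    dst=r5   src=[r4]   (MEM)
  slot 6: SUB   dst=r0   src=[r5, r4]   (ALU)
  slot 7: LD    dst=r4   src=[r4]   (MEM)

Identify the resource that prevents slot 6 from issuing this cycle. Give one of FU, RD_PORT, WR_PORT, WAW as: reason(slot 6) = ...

(0) want 1×MEM +1rd +1wr — yes → AL3|MU2|ME0|BR1|rd7|wr1
(1) want 1×ALU +2rd +1wr — yes → AL2|MU2|ME0|BR1|rd5|wr0
(2) want 1×ALU +2rd +1wr — WR_PORT → AL2|MU2|ME0|BR1|rd5|wr0
(3) want 1×MEM +2rd +0wr — FU → AL2|MU2|ME0|BR1|rd5|wr0
(4) want 1×BR +0rd +0wr — yes → AL2|MU2|ME0|BR0|rd5|wr0
(5) want 1×MEM +1rd +1wr — FU → AL2|MU2|ME0|BR0|rd5|wr0
(6) want 1×ALU +2rd +1wr — WR_PORT → AL2|MU2|ME0|BR0|rd5|wr0
(7) want 1×MEM +1rd +1wr — FU → AL2|MU2|ME0|BR0|rd5|wr0

reason(slot 6) = WR_PORT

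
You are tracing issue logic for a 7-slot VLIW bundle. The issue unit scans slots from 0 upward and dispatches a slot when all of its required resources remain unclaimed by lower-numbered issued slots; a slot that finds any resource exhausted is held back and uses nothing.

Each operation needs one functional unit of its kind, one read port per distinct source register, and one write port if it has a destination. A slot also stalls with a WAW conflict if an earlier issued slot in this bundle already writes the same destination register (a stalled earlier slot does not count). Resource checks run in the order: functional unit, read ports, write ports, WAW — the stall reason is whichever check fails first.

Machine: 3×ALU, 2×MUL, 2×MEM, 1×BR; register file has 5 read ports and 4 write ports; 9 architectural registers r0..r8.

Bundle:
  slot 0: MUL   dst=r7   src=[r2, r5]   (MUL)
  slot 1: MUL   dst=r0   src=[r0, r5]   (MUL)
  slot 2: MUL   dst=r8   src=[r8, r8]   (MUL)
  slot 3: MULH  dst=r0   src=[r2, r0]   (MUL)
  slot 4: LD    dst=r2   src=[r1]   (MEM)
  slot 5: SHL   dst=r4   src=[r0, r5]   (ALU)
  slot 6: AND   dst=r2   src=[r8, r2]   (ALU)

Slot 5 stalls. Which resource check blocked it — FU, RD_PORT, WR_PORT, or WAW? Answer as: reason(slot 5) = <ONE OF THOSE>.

  0. MUL→r7 ⇒ go  {3A/1Mu/2Ld/1B | 3r 3w}
  1. MUL→r0 ⇒ go  {3A/0Mu/2Ld/1B | 1r 2w}
  2. MUL→r8 ⇒ no(FU)  {3A/0Mu/2Ld/1B | 1r 2w}
  3. MUL→r0 ⇒ no(FU)  {3A/0Mu/2Ld/1B | 1r 2w}
  4. MEM→r2 ⇒ go  {3A/0Mu/1Ld/1B | 0r 1w}
  5. ALU→r4 ⇒ no(RD_PORT)  {3A/0Mu/1Ld/1B | 0r 1w}
  6. ALU→r2 ⇒ no(RD_PORT)  {3A/0Mu/1Ld/1B | 0r 1w}

reason(slot 5) = RD_PORT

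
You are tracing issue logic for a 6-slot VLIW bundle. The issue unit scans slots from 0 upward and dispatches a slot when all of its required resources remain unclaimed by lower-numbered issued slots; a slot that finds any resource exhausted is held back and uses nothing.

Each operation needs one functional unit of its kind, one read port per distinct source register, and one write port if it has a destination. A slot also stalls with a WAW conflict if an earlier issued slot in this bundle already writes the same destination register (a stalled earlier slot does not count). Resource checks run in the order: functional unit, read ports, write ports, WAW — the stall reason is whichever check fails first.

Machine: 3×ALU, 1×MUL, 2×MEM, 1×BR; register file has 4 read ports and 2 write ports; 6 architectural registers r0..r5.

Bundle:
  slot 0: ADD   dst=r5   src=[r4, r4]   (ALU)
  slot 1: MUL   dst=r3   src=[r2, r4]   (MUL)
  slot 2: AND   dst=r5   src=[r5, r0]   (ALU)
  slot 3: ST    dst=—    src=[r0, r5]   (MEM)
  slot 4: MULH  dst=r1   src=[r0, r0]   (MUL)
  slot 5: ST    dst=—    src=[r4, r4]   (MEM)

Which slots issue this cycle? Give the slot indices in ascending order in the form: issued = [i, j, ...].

[0] ALU needs rd=1 wr=1: ok; after: ALU=2 MUL=1 MEM=2 BR=1, R=3, W=1
[1] MUL needs rd=2 wr=1: ok; after: ALU=2 MUL=0 MEM=2 BR=1, R=1, W=0
[2] ALU needs rd=2 wr=1: RD_PORT; after: ALU=2 MUL=0 MEM=2 BR=1, R=1, W=0
[3] MEM needs rd=2 wr=0: RD_PORT; after: ALU=2 MUL=0 MEM=2 BR=1, R=1, W=0
[4] MUL needs rd=1 wr=1: FU; after: ALU=2 MUL=0 MEM=2 BR=1, R=1, W=0
[5] MEM needs rd=1 wr=0: ok; after: ALU=2 MUL=0 MEM=1 BR=1, R=0, W=0

issued = [0, 1, 5]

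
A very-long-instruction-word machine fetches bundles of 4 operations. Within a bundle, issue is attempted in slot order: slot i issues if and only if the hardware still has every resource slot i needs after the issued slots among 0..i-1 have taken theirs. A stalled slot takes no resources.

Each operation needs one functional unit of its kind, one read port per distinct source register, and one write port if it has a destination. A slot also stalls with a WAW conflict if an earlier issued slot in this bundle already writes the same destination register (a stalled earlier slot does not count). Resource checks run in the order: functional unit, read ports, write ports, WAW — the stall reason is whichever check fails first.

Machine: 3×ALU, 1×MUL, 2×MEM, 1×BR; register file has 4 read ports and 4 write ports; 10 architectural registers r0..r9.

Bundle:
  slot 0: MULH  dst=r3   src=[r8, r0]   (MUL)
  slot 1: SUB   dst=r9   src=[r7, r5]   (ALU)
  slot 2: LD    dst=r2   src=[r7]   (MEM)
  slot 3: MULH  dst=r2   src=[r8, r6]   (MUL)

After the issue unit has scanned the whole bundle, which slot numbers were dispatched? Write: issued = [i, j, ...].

(0) want 1×MUL +2rd +1wr — yes → AL3|MU0|ME2|BR1|rd2|wr3
(1) want 1×ALU +2rd +1wr — yes → AL2|MU0|ME2|BR1|rd0|wr2
(2) want 1×MEM +1rd +1wr — RD_PORT → AL2|MU0|ME2|BR1|rd0|wr2
(3) want 1×MUL +2rd +1wr — FU → AL2|MU0|ME2|BR1|rd0|wr2

issued = [0, 1]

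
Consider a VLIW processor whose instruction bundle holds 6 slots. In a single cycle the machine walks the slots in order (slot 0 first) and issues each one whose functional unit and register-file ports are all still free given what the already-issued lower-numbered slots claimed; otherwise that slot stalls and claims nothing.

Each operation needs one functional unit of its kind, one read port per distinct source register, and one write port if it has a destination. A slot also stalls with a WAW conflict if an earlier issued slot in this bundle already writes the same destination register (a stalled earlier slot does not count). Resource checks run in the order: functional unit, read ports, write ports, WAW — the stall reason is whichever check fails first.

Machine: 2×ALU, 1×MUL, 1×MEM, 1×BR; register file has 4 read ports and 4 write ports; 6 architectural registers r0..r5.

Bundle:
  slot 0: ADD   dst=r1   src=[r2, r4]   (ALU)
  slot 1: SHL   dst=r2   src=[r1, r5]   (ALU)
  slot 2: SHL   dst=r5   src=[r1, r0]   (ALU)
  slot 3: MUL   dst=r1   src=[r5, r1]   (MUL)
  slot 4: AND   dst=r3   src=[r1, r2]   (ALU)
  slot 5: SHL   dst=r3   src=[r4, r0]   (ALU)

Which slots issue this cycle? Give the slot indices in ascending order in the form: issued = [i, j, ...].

slot 0 (ALU): ISSUE — free A1,Mu1,Ld1,B1 rp2 wp3
slot 1 (ALU): ISSUE — free A0,Mu1,Ld1,B1 rp0 wp2
slot 2 (ALU): stall FU — free A0,Mu1,Ld1,B1 rp0 wp2
slot 3 (MUL): stall RD_PORT — free A0,Mu1,Ld1,B1 rp0 wp2
slot 4 (ALU): stall FU — free A0,Mu1,Ld1,B1 rp0 wp2
slot 5 (ALU): stall FU — free A0,Mu1,Ld1,B1 rp0 wp2

issued = [0, 1]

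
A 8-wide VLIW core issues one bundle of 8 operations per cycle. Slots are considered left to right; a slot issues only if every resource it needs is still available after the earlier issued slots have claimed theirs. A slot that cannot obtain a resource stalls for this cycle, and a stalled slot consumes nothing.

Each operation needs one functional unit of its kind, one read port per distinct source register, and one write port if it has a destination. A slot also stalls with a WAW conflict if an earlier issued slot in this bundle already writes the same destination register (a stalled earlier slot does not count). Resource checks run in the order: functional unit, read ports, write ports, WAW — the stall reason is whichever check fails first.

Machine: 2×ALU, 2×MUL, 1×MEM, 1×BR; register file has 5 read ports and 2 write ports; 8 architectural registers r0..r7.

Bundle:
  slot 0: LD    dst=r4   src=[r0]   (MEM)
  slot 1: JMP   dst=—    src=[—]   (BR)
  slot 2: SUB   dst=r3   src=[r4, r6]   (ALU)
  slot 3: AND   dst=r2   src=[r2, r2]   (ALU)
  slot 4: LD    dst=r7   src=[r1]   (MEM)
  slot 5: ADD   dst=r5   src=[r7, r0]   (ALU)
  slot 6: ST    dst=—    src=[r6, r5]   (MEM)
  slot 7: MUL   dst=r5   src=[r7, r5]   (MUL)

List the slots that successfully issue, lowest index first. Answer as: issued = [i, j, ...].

issued = [0, 1, 2]

#0 MEM src=r0 dispatched  <A:2 Mu:2 Ld:0 B:1 rd:4 wr:1>
#1 BR src=- dispatched  <A:2 Mu:2 Ld:0 B:0 rd:4 wr:1>
#2 ALU src=r4,r6 dispatched  <A:1 Mu:2 Ld:0 B:0 rd:2 wr:0>
#3 ALU src=r2,r2 held:WR_PORT  <A:1 Mu:2 Ld:0 B:0 rd:2 wr:0>
#4 MEM src=r1 held:FU  <A:1 Mu:2 Ld:0 B:0 rd:2 wr:0>
#5 ALU src=r7,r0 held:WR_PORT  <A:1 Mu:2 Ld:0 B:0 rd:2 wr:0>
#6 MEM src=r6,r5 held:FU  <A:1 Mu:2 Ld:0 B:0 rd:2 wr:0>
#7 MUL src=r7,r5 held:WR_PORT  <A:1 Mu:2 Ld:0 B:0 rd:2 wr:0>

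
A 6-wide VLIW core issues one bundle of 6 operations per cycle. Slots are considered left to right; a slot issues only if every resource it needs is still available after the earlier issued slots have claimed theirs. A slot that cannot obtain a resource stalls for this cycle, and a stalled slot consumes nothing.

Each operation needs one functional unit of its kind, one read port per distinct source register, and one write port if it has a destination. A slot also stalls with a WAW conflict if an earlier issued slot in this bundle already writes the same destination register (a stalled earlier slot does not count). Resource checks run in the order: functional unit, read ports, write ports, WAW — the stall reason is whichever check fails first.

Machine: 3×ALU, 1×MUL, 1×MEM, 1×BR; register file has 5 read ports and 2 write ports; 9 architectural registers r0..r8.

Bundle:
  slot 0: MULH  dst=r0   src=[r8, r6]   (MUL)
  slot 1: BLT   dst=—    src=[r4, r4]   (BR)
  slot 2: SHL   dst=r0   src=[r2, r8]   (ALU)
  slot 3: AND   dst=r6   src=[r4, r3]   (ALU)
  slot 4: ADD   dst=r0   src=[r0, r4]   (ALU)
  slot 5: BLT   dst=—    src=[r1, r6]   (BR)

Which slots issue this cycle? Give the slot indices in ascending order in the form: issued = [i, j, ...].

issued = [0, 1, 3]

slot 0 (MUL): ISSUE — free A3,Mu0,Ld1,B1 rp3 wp1
slot 1 (BR): ISSUE — free A3,Mu0,Ld1,B0 rp2 wp1
slot 2 (ALU): stall WAW — free A3,Mu0,Ld1,B0 rp2 wp1
slot 3 (ALU): ISSUE — free A2,Mu0,Ld1,B0 rp0 wp0
slot 4 (ALU): stall RD_PORT — free A2,Mu0,Ld1,B0 rp0 wp0
slot 5 (BR): stall FU — free A2,Mu0,Ld1,B0 rp0 wp0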